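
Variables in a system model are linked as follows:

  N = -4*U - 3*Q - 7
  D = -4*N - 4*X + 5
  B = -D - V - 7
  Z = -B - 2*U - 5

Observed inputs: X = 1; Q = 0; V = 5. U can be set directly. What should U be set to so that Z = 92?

Substituting into the N equation gives N = -4*U - 7.
Substituting into the D equation gives D = 16*U + 29.
So B = -16*U - 41.
Substituting into the Z equation gives Z = 14*U + 36.
Solve 14*U + 36 = 92: U = (92 - 36) / 14 = 4.

U = 4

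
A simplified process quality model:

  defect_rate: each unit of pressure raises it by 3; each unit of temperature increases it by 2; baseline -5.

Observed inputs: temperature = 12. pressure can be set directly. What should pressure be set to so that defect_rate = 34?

pressure = 5

Substituting into the defect_rate equation gives defect_rate = 3*pressure + 19.
Solve 3*pressure + 19 = 34: pressure = (34 - 19) / 3 = 5.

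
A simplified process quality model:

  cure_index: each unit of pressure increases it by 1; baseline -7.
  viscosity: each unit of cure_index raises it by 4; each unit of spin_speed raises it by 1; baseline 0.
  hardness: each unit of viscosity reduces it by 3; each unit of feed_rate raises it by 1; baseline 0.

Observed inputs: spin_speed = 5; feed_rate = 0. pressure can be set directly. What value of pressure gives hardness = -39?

pressure = 9

Substituting into the viscosity equation gives viscosity = 4*pressure - 23.
Substituting into the hardness equation gives hardness = -12*pressure + 69.
Solve -12*pressure + 69 = -39: pressure = (-39 - 69) / -12 = 9.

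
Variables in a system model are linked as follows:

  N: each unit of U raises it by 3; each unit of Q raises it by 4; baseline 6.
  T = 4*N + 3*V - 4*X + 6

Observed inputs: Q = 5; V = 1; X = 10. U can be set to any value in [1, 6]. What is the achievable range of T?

85 to 145

Substituting into the N equation gives N = 3*U + 26.
So T = 12*U + 73.
Linear in U, so extremes are at the endpoints: U = 1 gives T = 85; U = 6 gives T = 145.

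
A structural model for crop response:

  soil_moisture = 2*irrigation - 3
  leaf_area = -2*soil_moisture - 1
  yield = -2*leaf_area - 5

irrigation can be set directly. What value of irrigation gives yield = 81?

irrigation = 12

Substituting into the leaf_area equation gives leaf_area = -4*irrigation + 5.
This gives yield = 8*irrigation - 15.
Solve 8*irrigation - 15 = 81: irrigation = (81 + 15) / 8 = 12.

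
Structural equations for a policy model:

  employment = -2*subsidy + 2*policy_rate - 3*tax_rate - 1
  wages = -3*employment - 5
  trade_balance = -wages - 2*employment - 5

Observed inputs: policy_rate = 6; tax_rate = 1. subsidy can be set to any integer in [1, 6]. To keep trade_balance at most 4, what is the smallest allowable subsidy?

Substituting into the employment equation gives employment = -2*subsidy + 8.
This gives wages = 6*subsidy - 29.
So trade_balance = -2*subsidy + 8.
Require -2*subsidy + 8 ≤ 4, so subsidy ≥ 2.
The smallest integer in [1, 6] satisfying this is 2.

subsidy = 2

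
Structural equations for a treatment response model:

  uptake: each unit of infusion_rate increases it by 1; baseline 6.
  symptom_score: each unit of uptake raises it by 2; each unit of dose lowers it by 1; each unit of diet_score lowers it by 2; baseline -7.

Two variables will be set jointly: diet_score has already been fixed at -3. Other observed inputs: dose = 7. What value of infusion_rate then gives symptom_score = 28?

With diet_score held at -3:
Substituting into the symptom_score equation gives symptom_score = 2*infusion_rate + 4.
Solve 2*infusion_rate + 4 = 28: infusion_rate = (28 - 4) / 2 = 12.

infusion_rate = 12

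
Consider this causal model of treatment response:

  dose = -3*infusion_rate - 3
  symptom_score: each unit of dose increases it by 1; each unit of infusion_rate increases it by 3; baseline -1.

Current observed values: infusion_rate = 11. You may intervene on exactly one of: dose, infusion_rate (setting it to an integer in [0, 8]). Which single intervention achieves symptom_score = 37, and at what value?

Intervening on dose: with other inputs at their observed values, symptom_score = dose + 32. Solving for 37 gives dose = 5, within [0, 8].
Intervening on infusion_rate: the paths from infusion_rate to symptom_score cancel (net effect zero), leaving symptom_score = -4; 37 is unreachable this way.

set dose = 5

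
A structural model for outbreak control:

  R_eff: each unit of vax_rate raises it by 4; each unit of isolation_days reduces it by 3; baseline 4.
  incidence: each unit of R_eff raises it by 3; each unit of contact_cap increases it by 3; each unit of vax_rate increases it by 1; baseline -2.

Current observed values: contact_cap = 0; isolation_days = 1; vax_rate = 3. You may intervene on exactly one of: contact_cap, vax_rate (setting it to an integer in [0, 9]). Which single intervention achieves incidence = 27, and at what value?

set vax_rate = 2

Intervening on contact_cap: incidence = 3*contact_cap + 40. Reaching 27 requires contact_cap = -13/3, not an integer.
Intervening on vax_rate: with other inputs at their observed values, incidence = 13*vax_rate + 1. Solving for 27 gives vax_rate = 2, within [0, 9].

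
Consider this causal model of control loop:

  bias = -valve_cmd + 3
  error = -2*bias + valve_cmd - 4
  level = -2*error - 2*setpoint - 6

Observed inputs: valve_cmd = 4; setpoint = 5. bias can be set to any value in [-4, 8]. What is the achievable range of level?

Intervening on bias fixes its value directly, overriding its dependence on valve_cmd.
Substituting into the error equation gives error = -2*bias.
level becomes 4*bias - 16.
Linear in bias, so extremes are at the endpoints: bias = -4 gives level = -32; bias = 8 gives level = 16.

-32 to 16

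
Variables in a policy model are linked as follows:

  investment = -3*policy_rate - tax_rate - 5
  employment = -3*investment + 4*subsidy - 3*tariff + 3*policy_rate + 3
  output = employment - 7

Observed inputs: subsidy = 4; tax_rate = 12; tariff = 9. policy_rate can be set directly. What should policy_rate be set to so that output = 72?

policy_rate = 3

Substituting into the investment equation gives investment = -3*policy_rate - 17.
employment becomes 12*policy_rate + 43.
This gives output = 12*policy_rate + 36.
Solve 12*policy_rate + 36 = 72: policy_rate = (72 - 36) / 12 = 3.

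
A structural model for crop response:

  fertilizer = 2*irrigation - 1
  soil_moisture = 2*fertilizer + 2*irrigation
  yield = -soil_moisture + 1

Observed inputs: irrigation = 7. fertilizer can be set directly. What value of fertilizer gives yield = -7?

Intervening on fertilizer fixes its value directly, overriding its dependence on irrigation.
Substituting into the soil_moisture equation gives soil_moisture = 2*fertilizer + 14.
So yield = -2*fertilizer - 13.
Solve -2*fertilizer - 13 = -7: fertilizer = (-7 + 13) / -2 = -3.

fertilizer = -3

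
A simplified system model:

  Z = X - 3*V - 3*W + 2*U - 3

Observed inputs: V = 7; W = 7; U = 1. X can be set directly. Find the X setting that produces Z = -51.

X = -8

Substituting into the Z equation gives Z = X - 43.
Solve X - 43 = -51: X = (-51 + 43) / 1 = -8.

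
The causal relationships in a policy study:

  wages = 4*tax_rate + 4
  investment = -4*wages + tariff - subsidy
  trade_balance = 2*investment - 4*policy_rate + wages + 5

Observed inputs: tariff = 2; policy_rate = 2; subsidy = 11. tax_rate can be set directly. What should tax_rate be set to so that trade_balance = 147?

Substituting into the investment equation gives investment = -16*tax_rate - 25.
trade_balance becomes -28*tax_rate - 49.
Solve -28*tax_rate - 49 = 147: tax_rate = (147 + 49) / -28 = -7.

tax_rate = -7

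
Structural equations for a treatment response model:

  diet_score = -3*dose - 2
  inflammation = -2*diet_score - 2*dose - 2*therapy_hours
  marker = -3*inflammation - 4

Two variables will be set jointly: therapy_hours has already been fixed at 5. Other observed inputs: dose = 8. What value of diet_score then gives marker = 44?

With therapy_hours held at 5:
Intervening on diet_score fixes its value directly, overriding its dependence on dose.
Substituting into the inflammation equation gives inflammation = -2*diet_score - 26.
This gives marker = 6*diet_score + 74.
Solve 6*diet_score + 74 = 44: diet_score = (44 - 74) / 6 = -5.

diet_score = -5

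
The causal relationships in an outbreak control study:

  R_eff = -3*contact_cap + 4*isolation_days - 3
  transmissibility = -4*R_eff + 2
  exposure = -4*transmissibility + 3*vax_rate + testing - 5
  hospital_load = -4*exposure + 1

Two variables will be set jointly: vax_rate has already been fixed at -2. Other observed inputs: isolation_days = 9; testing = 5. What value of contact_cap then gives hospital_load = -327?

contact_cap = 9

With vax_rate held at -2:
Substituting into the R_eff equation gives R_eff = -3*contact_cap + 33.
transmissibility becomes 12*contact_cap - 130.
This gives exposure = -48*contact_cap + 514.
So hospital_load = 192*contact_cap - 2055.
Solve 192*contact_cap - 2055 = -327: contact_cap = (-327 + 2055) / 192 = 9.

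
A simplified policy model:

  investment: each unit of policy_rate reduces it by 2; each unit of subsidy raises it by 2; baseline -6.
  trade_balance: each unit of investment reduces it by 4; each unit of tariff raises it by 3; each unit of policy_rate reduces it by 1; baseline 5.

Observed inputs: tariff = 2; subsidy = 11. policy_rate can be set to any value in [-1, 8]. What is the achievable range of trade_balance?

Substituting into the investment equation gives investment = -2*policy_rate + 16.
trade_balance becomes 7*policy_rate - 53.
Linear in policy_rate, so extremes are at the endpoints: policy_rate = -1 gives trade_balance = -60; policy_rate = 8 gives trade_balance = 3.

-60 to 3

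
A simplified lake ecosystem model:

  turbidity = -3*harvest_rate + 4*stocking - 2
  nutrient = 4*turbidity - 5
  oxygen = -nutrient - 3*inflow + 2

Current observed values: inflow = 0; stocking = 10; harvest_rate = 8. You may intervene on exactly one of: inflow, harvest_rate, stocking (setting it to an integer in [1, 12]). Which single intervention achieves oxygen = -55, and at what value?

set inflow = 2

Intervening on inflow: with other inputs at their observed values, oxygen = -3*inflow - 49. Solving for -55 gives inflow = 2, within [1, 12].
Intervening on harvest_rate: oxygen = 12*harvest_rate - 145. Reaching -55 requires harvest_rate = 15/2, not an integer.
Intervening on stocking: oxygen = -16*stocking + 111. Reaching -55 requires stocking = 83/8, not an integer.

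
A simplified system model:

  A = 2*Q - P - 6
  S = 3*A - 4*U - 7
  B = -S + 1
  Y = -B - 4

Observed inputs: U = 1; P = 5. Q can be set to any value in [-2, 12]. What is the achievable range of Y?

Substituting into the A equation gives A = 2*Q - 11.
Substituting into the S equation gives S = 6*Q - 44.
Substituting into the B equation gives B = -6*Q + 45.
Substituting into the Y equation gives Y = 6*Q - 49.
Linear in Q, so extremes are at the endpoints: Q = -2 gives Y = -61; Q = 12 gives Y = 23.

-61 to 23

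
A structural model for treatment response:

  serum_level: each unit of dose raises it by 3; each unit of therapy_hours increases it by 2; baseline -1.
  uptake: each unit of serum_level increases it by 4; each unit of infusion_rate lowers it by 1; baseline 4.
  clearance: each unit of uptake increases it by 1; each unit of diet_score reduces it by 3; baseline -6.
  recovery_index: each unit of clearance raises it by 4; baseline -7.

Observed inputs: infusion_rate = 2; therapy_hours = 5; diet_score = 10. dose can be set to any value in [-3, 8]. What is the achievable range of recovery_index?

Substituting into the serum_level equation gives serum_level = 3*dose + 9.
Substituting into the uptake equation gives uptake = 12*dose + 38.
Substituting into the clearance equation gives clearance = 12*dose + 2.
Substituting into the recovery_index equation gives recovery_index = 48*dose + 1.
Linear in dose, so extremes are at the endpoints: dose = -3 gives recovery_index = -143; dose = 8 gives recovery_index = 385.

-143 to 385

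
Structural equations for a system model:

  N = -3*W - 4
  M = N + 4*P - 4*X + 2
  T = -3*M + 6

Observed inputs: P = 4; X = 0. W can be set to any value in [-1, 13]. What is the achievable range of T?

Substituting into the M equation gives M = -3*W + 14.
Substituting into the T equation gives T = 9*W - 36.
Linear in W, so extremes are at the endpoints: W = -1 gives T = -45; W = 13 gives T = 81.

-45 to 81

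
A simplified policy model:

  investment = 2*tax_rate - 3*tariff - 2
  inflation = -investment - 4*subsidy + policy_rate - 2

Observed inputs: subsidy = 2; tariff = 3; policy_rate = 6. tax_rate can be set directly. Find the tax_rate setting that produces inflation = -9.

tax_rate = 8

Substituting into the investment equation gives investment = 2*tax_rate - 11.
So inflation = -2*tax_rate + 7.
Solve -2*tax_rate + 7 = -9: tax_rate = (-9 - 7) / -2 = 8.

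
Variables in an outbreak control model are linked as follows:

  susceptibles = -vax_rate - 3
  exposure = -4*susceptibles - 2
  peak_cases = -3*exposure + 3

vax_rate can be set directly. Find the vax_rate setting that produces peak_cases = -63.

Substituting into the exposure equation gives exposure = 4*vax_rate + 10.
Substituting into the peak_cases equation gives peak_cases = -12*vax_rate - 27.
Solve -12*vax_rate - 27 = -63: vax_rate = (-63 + 27) / -12 = 3.

vax_rate = 3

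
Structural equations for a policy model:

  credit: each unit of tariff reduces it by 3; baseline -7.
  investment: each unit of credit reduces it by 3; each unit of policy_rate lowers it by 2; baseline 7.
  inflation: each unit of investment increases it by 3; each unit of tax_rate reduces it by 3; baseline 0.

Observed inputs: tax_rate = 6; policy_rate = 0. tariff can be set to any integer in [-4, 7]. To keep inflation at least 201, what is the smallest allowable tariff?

tariff = 5

Substituting into the investment equation gives investment = 9*tariff + 28.
Substituting into the inflation equation gives inflation = 27*tariff + 66.
Require 27*tariff + 66 ≥ 201, so tariff ≥ 5.
The smallest integer in [-4, 7] satisfying this is 5.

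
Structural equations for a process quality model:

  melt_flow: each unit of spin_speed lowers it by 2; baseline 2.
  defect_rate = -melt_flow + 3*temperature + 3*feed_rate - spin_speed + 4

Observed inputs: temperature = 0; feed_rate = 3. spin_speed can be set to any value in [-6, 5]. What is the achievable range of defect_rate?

Substituting into the defect_rate equation gives defect_rate = spin_speed + 11.
Linear in spin_speed, so extremes are at the endpoints: spin_speed = -6 gives defect_rate = 5; spin_speed = 5 gives defect_rate = 16.

5 to 16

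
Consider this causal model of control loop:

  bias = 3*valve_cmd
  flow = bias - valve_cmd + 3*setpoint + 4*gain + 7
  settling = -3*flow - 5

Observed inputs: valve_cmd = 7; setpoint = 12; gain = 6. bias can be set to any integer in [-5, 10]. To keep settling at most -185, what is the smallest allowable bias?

Intervening on bias fixes its value directly, overriding its dependence on valve_cmd.
Substituting into the flow equation gives flow = bias + 60.
settling becomes -3*bias - 185.
Require -3*bias - 185 ≤ -185, so bias ≥ 0.
The smallest integer in [-5, 10] satisfying this is 0.

bias = 0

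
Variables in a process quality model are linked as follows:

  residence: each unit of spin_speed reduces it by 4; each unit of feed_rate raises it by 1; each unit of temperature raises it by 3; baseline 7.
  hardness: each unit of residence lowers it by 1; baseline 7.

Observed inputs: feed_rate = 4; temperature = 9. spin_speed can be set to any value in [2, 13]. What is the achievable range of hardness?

Substituting into the residence equation gives residence = -4*spin_speed + 38.
hardness becomes 4*spin_speed - 31.
Linear in spin_speed, so extremes are at the endpoints: spin_speed = 2 gives hardness = -23; spin_speed = 13 gives hardness = 21.

-23 to 21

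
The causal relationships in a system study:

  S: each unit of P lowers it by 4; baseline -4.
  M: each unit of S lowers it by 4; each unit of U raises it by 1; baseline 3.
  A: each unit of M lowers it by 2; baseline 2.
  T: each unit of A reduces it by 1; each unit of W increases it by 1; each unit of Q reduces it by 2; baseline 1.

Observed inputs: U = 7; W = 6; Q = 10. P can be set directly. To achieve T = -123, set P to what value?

P = -5

Substituting into the M equation gives M = 16*P + 26.
This gives A = -32*P - 50.
So T = 32*P + 37.
Solve 32*P + 37 = -123: P = (-123 - 37) / 32 = -5.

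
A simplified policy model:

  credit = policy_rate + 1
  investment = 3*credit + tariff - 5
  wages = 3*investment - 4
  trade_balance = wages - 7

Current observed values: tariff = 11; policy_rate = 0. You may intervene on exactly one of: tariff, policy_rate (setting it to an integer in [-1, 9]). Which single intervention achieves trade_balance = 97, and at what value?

set policy_rate = 9

Intervening on tariff: trade_balance = 3*tariff - 17. Reaching 97 requires tariff = 38, outside [-1, 9].
Intervening on policy_rate: with other inputs at their observed values, trade_balance = 9*policy_rate + 16. Solving for 97 gives policy_rate = 9, within [-1, 9].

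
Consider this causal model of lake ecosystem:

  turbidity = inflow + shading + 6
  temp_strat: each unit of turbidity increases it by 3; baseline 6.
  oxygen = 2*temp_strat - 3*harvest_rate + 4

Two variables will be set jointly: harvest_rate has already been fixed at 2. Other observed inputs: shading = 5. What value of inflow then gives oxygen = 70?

With harvest_rate held at 2:
Substituting into the turbidity equation gives turbidity = inflow + 11.
temp_strat becomes 3*inflow + 39.
Substituting into the oxygen equation gives oxygen = 6*inflow + 76.
Solve 6*inflow + 76 = 70: inflow = (70 - 76) / 6 = -1.

inflow = -1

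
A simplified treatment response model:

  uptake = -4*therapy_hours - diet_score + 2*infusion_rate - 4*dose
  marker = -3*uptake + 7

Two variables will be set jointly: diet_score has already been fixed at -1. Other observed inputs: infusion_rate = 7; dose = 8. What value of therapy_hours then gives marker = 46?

therapy_hours = -1

With diet_score held at -1:
Substituting into the uptake equation gives uptake = -4*therapy_hours - 17.
Substituting into the marker equation gives marker = 12*therapy_hours + 58.
Solve 12*therapy_hours + 58 = 46: therapy_hours = (46 - 58) / 12 = -1.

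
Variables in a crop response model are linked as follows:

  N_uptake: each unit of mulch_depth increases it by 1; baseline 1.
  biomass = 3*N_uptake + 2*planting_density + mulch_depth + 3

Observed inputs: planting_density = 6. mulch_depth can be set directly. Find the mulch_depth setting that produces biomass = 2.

mulch_depth = -4

Substituting into the biomass equation gives biomass = 4*mulch_depth + 18.
Solve 4*mulch_depth + 18 = 2: mulch_depth = (2 - 18) / 4 = -4.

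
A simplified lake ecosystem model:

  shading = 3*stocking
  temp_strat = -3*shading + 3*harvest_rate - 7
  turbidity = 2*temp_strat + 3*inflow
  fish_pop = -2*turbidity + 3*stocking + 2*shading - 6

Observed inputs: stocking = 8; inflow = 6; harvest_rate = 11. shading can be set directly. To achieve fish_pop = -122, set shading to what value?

shading = 0

Intervening on shading fixes its value directly, overriding its dependence on stocking.
Substituting into the temp_strat equation gives temp_strat = -3*shading + 26.
Substituting into the turbidity equation gives turbidity = -6*shading + 70.
This gives fish_pop = 14*shading - 122.
Solve 14*shading - 122 = -122: shading = (-122 + 122) / 14 = 0.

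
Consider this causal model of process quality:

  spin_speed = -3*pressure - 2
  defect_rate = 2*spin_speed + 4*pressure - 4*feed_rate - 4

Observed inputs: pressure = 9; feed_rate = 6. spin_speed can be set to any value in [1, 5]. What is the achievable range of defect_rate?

Intervening on spin_speed fixes its value directly, overriding its dependence on pressure.
Substituting into the defect_rate equation gives defect_rate = 2*spin_speed + 8.
Linear in spin_speed, so extremes are at the endpoints: spin_speed = 1 gives defect_rate = 10; spin_speed = 5 gives defect_rate = 18.

10 to 18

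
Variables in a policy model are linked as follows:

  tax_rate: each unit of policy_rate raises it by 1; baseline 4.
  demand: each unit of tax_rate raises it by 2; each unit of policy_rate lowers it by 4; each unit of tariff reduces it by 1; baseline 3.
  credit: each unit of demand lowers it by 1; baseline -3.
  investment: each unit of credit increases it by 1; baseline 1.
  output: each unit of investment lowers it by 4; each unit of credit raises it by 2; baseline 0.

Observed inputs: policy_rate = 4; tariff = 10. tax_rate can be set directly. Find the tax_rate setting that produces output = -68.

Intervening on tax_rate fixes its value directly, overriding its dependence on policy_rate.
Substituting into the demand equation gives demand = 2*tax_rate - 23.
Substituting into the credit equation gives credit = -2*tax_rate + 20.
So investment = -2*tax_rate + 21.
Substituting into the output equation gives output = 4*tax_rate - 44.
Solve 4*tax_rate - 44 = -68: tax_rate = (-68 + 44) / 4 = -6.

tax_rate = -6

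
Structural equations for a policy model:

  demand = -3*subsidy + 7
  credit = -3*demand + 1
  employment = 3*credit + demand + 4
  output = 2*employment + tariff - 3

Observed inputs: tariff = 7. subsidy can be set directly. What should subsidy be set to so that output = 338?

subsidy = 9

Substituting into the credit equation gives credit = 9*subsidy - 20.
Substituting into the employment equation gives employment = 24*subsidy - 49.
This gives output = 48*subsidy - 94.
Solve 48*subsidy - 94 = 338: subsidy = (338 + 94) / 48 = 9.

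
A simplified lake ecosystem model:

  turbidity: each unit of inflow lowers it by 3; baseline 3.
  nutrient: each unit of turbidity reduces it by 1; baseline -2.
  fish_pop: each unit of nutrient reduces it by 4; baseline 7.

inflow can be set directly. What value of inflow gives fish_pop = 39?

Substituting into the nutrient equation gives nutrient = 3*inflow - 5.
Substituting into the fish_pop equation gives fish_pop = -12*inflow + 27.
Solve -12*inflow + 27 = 39: inflow = (39 - 27) / -12 = -1.

inflow = -1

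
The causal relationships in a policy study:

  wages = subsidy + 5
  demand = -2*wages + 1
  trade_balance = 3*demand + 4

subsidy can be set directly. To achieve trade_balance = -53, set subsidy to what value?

subsidy = 5

Substituting into the demand equation gives demand = -2*subsidy - 9.
Substituting into the trade_balance equation gives trade_balance = -6*subsidy - 23.
Solve -6*subsidy - 23 = -53: subsidy = (-53 + 23) / -6 = 5.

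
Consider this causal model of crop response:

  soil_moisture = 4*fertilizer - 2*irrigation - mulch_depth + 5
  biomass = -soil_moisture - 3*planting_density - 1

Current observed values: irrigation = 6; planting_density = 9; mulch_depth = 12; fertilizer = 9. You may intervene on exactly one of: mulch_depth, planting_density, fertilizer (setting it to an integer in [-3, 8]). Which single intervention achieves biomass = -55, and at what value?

Intervening on mulch_depth: with other inputs at their observed values, biomass = mulch_depth - 57. Solving for -55 gives mulch_depth = 2, within [-3, 8].
Intervening on planting_density: biomass = -3*planting_density - 18. Reaching -55 requires planting_density = 37/3, not an integer.
Intervening on fertilizer: biomass = -4*fertilizer - 9. Reaching -55 requires fertilizer = 23/2, not an integer.

set mulch_depth = 2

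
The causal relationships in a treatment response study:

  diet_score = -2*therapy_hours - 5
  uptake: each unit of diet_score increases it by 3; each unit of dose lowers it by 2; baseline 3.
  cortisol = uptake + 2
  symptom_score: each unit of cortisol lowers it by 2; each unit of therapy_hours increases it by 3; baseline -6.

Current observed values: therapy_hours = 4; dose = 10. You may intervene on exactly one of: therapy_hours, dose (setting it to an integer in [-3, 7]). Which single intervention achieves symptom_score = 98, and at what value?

set dose = 6

Intervening on therapy_hours: symptom_score = 15*therapy_hours + 54. Reaching 98 requires therapy_hours = 44/15, not an integer.
Intervening on dose: with other inputs at their observed values, symptom_score = 4*dose + 74. Solving for 98 gives dose = 6, within [-3, 7].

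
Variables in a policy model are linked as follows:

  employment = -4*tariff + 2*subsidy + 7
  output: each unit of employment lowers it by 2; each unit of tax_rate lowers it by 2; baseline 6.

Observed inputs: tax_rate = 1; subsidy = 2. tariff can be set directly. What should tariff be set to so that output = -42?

Substituting into the employment equation gives employment = -4*tariff + 11.
Substituting into the output equation gives output = 8*tariff - 18.
Solve 8*tariff - 18 = -42: tariff = (-42 + 18) / 8 = -3.

tariff = -3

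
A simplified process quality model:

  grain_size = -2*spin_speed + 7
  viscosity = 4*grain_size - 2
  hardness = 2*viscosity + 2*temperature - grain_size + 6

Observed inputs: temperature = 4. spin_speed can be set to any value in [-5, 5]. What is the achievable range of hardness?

-11 to 129

Substituting into the viscosity equation gives viscosity = -8*spin_speed + 26.
hardness becomes -14*spin_speed + 59.
Linear in spin_speed, so extremes are at the endpoints: spin_speed = -5 gives hardness = 129; spin_speed = 5 gives hardness = -11.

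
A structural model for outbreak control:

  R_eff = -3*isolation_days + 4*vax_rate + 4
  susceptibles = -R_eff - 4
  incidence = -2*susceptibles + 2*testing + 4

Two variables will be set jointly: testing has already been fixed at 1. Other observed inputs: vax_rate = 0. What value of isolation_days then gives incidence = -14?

With testing held at 1:
Substituting into the R_eff equation gives R_eff = -3*isolation_days + 4.
Substituting into the susceptibles equation gives susceptibles = 3*isolation_days - 8.
So incidence = -6*isolation_days + 22.
Solve -6*isolation_days + 22 = -14: isolation_days = (-14 - 22) / -6 = 6.

isolation_days = 6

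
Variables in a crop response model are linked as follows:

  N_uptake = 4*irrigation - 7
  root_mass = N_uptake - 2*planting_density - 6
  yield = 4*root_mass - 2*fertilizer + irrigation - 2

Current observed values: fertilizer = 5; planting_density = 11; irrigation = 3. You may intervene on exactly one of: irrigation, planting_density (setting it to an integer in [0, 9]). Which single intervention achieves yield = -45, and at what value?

Intervening on irrigation: yield = 17*irrigation - 152. Reaching -45 requires irrigation = 107/17, not an integer.
Intervening on planting_density: with other inputs at their observed values, yield = -8*planting_density - 13. Solving for -45 gives planting_density = 4, within [0, 9].

set planting_density = 4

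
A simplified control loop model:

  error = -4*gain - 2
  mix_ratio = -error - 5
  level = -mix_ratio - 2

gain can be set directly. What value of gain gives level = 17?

gain = -4

Substituting into the mix_ratio equation gives mix_ratio = 4*gain - 3.
Substituting into the level equation gives level = -4*gain + 1.
Solve -4*gain + 1 = 17: gain = (17 - 1) / -4 = -4.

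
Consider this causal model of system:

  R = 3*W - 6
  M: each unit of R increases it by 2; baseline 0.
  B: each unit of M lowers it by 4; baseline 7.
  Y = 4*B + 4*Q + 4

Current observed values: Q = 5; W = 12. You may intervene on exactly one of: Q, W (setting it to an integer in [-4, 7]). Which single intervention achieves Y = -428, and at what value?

Intervening on Q: Y = 4*Q - 928. Reaching -428 requires Q = 125, outside [-4, 7].
Intervening on W: with other inputs at their observed values, Y = -96*W + 244. Solving for -428 gives W = 7, within [-4, 7].

set W = 7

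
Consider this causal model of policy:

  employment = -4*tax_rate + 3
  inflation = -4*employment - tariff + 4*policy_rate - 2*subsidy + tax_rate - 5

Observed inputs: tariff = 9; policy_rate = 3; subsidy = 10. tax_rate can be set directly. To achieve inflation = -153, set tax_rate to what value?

Substituting into the inflation equation gives inflation = 17*tax_rate - 34.
Solve 17*tax_rate - 34 = -153: tax_rate = (-153 + 34) / 17 = -7.

tax_rate = -7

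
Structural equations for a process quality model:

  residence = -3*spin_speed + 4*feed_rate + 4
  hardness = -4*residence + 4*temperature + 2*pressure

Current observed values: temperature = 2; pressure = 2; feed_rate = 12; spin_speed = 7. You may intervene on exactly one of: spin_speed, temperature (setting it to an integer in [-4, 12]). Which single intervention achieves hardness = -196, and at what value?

Intervening on spin_speed: with other inputs at their observed values, hardness = 12*spin_speed - 196. Solving for -196 gives spin_speed = 0, within [-4, 12].
Intervening on temperature: hardness = 4*temperature - 120. Reaching -196 requires temperature = -19, outside [-4, 12].

set spin_speed = 0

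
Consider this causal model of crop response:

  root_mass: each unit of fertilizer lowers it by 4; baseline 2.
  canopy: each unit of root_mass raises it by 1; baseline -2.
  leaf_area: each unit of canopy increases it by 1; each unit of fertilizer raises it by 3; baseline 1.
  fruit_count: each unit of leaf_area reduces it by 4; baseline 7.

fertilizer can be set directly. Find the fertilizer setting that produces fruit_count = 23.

Substituting into the canopy equation gives canopy = -4*fertilizer.
So leaf_area = -fertilizer + 1.
fruit_count becomes 4*fertilizer + 3.
Solve 4*fertilizer + 3 = 23: fertilizer = (23 - 3) / 4 = 5.

fertilizer = 5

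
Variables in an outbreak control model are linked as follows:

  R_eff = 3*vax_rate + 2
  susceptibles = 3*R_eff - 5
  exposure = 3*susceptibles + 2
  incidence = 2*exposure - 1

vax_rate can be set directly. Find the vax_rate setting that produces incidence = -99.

Substituting into the susceptibles equation gives susceptibles = 9*vax_rate + 1.
exposure becomes 27*vax_rate + 5.
Substituting into the incidence equation gives incidence = 54*vax_rate + 9.
Solve 54*vax_rate + 9 = -99: vax_rate = (-99 - 9) / 54 = -2.

vax_rate = -2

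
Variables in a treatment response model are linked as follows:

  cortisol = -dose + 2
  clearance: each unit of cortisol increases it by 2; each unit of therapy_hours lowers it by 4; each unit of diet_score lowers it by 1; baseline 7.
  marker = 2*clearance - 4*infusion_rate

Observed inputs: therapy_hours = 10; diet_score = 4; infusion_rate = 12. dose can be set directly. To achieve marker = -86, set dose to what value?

dose = -7

Substituting into the clearance equation gives clearance = -2*dose - 33.
Substituting into the marker equation gives marker = -4*dose - 114.
Solve -4*dose - 114 = -86: dose = (-86 + 114) / -4 = -7.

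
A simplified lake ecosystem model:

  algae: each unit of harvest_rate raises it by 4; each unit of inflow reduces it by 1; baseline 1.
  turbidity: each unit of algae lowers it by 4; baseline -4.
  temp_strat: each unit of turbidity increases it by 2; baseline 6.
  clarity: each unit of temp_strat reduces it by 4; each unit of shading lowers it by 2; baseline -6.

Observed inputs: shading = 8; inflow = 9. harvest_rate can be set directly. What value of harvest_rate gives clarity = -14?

harvest_rate = 2

Substituting into the algae equation gives algae = 4*harvest_rate - 8.
Substituting into the turbidity equation gives turbidity = -16*harvest_rate + 28.
Substituting into the temp_strat equation gives temp_strat = -32*harvest_rate + 62.
Substituting into the clarity equation gives clarity = 128*harvest_rate - 270.
Solve 128*harvest_rate - 270 = -14: harvest_rate = (-14 + 270) / 128 = 2.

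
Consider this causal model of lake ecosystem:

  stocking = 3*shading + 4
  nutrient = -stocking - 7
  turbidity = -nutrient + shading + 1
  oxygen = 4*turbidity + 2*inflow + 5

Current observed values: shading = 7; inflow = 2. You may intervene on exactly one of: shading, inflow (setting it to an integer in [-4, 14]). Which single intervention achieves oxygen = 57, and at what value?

Intervening on shading: with other inputs at their observed values, oxygen = 16*shading + 57. Solving for 57 gives shading = 0, within [-4, 14].
Intervening on inflow: oxygen = 2*inflow + 165. Reaching 57 requires inflow = -54, outside [-4, 14].

set shading = 0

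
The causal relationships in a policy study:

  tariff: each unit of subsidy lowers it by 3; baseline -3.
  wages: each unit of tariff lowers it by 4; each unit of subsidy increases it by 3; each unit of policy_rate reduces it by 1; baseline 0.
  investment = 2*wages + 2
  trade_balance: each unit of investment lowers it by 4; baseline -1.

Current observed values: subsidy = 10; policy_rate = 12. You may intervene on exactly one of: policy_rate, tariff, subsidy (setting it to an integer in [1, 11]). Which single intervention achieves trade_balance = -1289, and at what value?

Intervening on policy_rate: with other inputs at their observed values, trade_balance = 8*policy_rate - 1305. Solving for -1289 gives policy_rate = 2, within [1, 11].
Intervening on tariff: trade_balance = 32*tariff - 153. Reaching -1289 requires tariff = -71/2, not an integer.
Intervening on subsidy: trade_balance = -120*subsidy - 9. Reaching -1289 requires subsidy = 32/3, not an integer.

set policy_rate = 2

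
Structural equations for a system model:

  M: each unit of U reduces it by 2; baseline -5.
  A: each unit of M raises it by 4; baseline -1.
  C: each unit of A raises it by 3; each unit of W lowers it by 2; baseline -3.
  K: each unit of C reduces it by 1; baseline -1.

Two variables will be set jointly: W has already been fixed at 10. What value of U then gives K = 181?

With W held at 10:
Substituting into the A equation gives A = -8*U - 21.
C becomes -24*U - 86.
This gives K = 24*U + 85.
Solve 24*U + 85 = 181: U = (181 - 85) / 24 = 4.

U = 4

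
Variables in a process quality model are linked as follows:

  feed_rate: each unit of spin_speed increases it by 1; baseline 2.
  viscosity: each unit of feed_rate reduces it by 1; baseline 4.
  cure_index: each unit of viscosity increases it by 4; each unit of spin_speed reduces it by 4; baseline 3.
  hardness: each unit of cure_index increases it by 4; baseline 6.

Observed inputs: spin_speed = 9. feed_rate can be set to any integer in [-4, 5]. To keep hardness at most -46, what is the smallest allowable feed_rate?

Intervening on feed_rate fixes its value directly, overriding its dependence on spin_speed.
Substituting into the cure_index equation gives cure_index = -4*feed_rate - 17.
Substituting into the hardness equation gives hardness = -16*feed_rate - 62.
Require -16*feed_rate - 62 ≤ -46, so feed_rate ≥ -1.
The smallest integer in [-4, 5] satisfying this is -1.

feed_rate = -1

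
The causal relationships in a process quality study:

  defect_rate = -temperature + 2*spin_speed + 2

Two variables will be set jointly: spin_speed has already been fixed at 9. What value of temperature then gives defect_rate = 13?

temperature = 7

With spin_speed held at 9:
Substituting into the defect_rate equation gives defect_rate = -temperature + 20.
Solve -temperature + 20 = 13: temperature = (13 - 20) / -1 = 7.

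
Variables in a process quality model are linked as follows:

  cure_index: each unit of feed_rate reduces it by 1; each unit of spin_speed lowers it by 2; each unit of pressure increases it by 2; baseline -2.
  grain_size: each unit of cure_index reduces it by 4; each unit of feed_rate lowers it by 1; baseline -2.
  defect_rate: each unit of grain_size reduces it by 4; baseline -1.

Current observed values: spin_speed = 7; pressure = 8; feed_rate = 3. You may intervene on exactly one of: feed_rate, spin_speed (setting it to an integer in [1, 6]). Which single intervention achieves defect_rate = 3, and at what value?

Intervening on feed_rate: defect_rate = -12*feed_rate + 7. Reaching 3 requires feed_rate = 1/3, not an integer.
Intervening on spin_speed: with other inputs at their observed values, defect_rate = -32*spin_speed + 195. Solving for 3 gives spin_speed = 6, within [1, 6].

set spin_speed = 6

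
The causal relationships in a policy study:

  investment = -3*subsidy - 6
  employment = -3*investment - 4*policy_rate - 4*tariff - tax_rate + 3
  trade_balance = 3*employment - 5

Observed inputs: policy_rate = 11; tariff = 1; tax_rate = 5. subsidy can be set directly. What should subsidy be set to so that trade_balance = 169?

Substituting into the employment equation gives employment = 9*subsidy - 32.
This gives trade_balance = 27*subsidy - 101.
Solve 27*subsidy - 101 = 169: subsidy = (169 + 101) / 27 = 10.

subsidy = 10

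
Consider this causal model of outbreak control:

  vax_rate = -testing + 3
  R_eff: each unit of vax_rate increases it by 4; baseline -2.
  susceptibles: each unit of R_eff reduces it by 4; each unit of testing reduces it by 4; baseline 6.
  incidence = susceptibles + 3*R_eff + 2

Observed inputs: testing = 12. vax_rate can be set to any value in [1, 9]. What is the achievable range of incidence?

Intervening on vax_rate fixes its value directly, overriding its dependence on testing.
Substituting into the susceptibles equation gives susceptibles = -16*vax_rate - 34.
This gives incidence = -4*vax_rate - 38.
Linear in vax_rate, so extremes are at the endpoints: vax_rate = 1 gives incidence = -42; vax_rate = 9 gives incidence = -74.

-74 to -42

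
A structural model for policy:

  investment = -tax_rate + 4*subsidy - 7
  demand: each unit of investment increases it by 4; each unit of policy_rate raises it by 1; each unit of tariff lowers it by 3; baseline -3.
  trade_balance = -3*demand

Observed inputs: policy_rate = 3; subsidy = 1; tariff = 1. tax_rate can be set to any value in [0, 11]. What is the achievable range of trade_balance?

Substituting into the investment equation gives investment = -tax_rate - 3.
Substituting into the demand equation gives demand = -4*tax_rate - 15.
Substituting into the trade_balance equation gives trade_balance = 12*tax_rate + 45.
Linear in tax_rate, so extremes are at the endpoints: tax_rate = 0 gives trade_balance = 45; tax_rate = 11 gives trade_balance = 177.

45 to 177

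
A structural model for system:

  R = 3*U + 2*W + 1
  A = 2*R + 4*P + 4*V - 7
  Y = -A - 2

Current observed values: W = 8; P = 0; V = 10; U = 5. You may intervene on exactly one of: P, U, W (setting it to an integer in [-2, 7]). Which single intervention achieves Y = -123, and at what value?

set P = 6

Intervening on P: with other inputs at their observed values, Y = -4*P - 99. Solving for -123 gives P = 6, within [-2, 7].
Intervening on U: Y = -6*U - 69. Reaching -123 requires U = 9, outside [-2, 7].
Intervening on W: Y = -4*W - 67. Reaching -123 requires W = 14, outside [-2, 7].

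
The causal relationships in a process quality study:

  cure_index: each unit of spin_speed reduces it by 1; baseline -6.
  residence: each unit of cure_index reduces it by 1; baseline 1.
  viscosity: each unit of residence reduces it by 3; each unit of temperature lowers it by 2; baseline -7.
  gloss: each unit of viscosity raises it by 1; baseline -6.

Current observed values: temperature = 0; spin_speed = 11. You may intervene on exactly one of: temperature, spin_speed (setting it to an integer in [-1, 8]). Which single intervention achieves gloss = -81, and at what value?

set temperature = 7

Intervening on temperature: with other inputs at their observed values, gloss = -2*temperature - 67. Solving for -81 gives temperature = 7, within [-1, 8].
Intervening on spin_speed: gloss = -3*spin_speed - 34. Reaching -81 requires spin_speed = 47/3, not an integer.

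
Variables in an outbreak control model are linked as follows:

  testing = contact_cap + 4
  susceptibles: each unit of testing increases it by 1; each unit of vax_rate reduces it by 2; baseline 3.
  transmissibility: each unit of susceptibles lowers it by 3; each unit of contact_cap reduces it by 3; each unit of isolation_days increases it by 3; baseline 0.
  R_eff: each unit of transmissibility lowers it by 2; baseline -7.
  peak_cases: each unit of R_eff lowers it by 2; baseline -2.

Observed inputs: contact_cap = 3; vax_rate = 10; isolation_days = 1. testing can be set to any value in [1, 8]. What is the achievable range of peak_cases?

Intervening on testing fixes its value directly, overriding its dependence on contact_cap.
Substituting into the susceptibles equation gives susceptibles = testing - 17.
transmissibility becomes -3*testing + 45.
Substituting into the R_eff equation gives R_eff = 6*testing - 97.
Substituting into the peak_cases equation gives peak_cases = -12*testing + 192.
Linear in testing, so extremes are at the endpoints: testing = 1 gives peak_cases = 180; testing = 8 gives peak_cases = 96.

96 to 180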